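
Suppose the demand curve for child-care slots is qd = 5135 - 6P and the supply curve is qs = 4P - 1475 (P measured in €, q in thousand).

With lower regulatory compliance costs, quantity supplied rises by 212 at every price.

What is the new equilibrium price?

Initially, 5135 - 6P = 4P - 1475, so 6610 = 10P and P = 661, q = 1169.
The new curves are qd = 5135 - 6P (demand) and qs = 4P - 1263 (supply).
Equate the new curves: 5135 - 6P = 4P - 1263, giving 6398 = 10P, P = 639.8, q = 1296.2.

639.8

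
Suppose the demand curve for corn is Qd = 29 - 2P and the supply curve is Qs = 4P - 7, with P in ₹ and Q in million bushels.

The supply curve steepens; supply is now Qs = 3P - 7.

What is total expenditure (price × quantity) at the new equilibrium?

105.12

Original equilibrium: 29 - 2P = 4P - 7 gives 36 = 6P, so P = 6 and Q = 17.
With the change applied: demand Qd = 29 - 2P, supply Qs = 3P - 7.
Setting them equal: 29 - 2P = 3P - 7 → 36 = 5P, so P = 7.2 and Q = 14.6.
New expenditure = 7.2 × 14.6 = 105.12.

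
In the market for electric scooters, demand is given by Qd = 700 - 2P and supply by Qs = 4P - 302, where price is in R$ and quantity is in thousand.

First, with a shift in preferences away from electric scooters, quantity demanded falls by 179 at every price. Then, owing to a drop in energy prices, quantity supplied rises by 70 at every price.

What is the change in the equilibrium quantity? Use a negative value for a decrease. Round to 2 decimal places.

-96.00

Solve the original market: 700 - 2P = 4P - 302, hence P = 167 and Q = 366.
After the shift, demand is Qd = 521 - 2P and supply is Qs = 4P - 232.
New equilibrium: 521 - 2P = 4P - 232 ⇒ 753 = 6P ⇒ P = 125.5, Q = 270.
ΔQ = 270 − 366 = -96.00.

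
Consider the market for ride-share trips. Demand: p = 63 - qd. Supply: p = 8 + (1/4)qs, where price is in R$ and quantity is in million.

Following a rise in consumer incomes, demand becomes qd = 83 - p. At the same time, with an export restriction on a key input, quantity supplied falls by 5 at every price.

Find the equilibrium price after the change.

24

Before the shock: 63 - p = 4p - 32 ⇒ 95 = 5p ⇒ p = 19, q = 44.
After the shift, demand is qd = 83 - p and supply is qs = 4p - 37.
Clearing the new market: 83 - p = 4p - 37, so p = 24 and q = 59.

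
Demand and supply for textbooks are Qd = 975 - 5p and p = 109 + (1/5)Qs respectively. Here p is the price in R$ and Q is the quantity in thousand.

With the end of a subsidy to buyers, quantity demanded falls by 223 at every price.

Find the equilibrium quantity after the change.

103.5

Before the shock: 975 - 5p = 5p - 545 ⇒ 1520 = 10p ⇒ p = 152, Q = 215.
The new curves are Qd = 752 - 5p (demand) and Qs = 5p - 545 (supply).
Clearing the new market: 752 - 5p = 5p - 545, so p = 129.7 and Q = 103.5.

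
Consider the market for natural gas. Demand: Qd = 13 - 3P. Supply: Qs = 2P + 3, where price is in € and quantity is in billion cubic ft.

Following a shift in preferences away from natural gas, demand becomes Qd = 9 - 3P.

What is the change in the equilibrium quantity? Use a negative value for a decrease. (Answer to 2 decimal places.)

Before the shock: 13 - 3P = 2P + 3 ⇒ 10 = 5P ⇒ P = 2, Q = 7.
The new curves are Qd = 9 - 3P (demand) and Qs = 2P + 3 (supply).
Setting them equal: 9 - 3P = 2P + 3 → 6 = 5P, so P = 1.2 and Q = 5.4.
ΔQ = 5.4 − 7 = -1.60.

-1.60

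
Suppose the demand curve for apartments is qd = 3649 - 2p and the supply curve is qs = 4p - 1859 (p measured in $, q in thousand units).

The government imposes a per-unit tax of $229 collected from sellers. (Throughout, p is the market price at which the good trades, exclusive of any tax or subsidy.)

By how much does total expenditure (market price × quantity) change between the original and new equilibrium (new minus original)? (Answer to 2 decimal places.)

Before the shock: 3649 - 2p = 4p - 1859 ⇒ 5508 = 6p ⇒ p = 918, q = 1813.
Since sellers keep the price net of the tax, the effective supply curve becomes qs = 4p - 2775.
Equate the new curves: 3649 - 2p = 4p - 2775, giving 6424 = 6p, p = 3212/3 ≈ 1070.6667, q = 4523/3 ≈ 1507.6667.
Expenditure moves from 918×1813 = 1664334 to 1070.6667×1507.6667 = 1614208.4444; change = -50125.56.

-50125.56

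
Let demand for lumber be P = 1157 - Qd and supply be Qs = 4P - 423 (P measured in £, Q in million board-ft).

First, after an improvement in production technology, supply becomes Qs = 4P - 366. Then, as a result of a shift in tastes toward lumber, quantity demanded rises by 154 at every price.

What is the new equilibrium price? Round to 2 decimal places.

Before the shock: 1157 - P = 4P - 423 ⇒ 1580 = 5P ⇒ P = 316, Q = 841.
The shock moves the curves to Qd = 1311 - P and Qs = 4P - 366.
Equate the new curves: 1311 - P = 4P - 366, giving 1677 = 5P, P = 335.4, Q = 975.6.

335.40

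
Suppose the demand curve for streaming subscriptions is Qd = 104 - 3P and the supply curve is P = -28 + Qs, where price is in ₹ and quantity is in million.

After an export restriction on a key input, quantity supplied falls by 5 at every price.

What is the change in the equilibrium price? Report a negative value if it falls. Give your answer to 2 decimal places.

+1.25

Original equilibrium: 104 - 3P = P + 28 gives 76 = 4P, so P = 19 and Q = 47.
After the shift, demand is Qd = 104 - 3P and supply is Qs = P + 23.
Equate the new curves: 104 - 3P = P + 23, giving 81 = 4P, P = 20.25, Q = 43.25.
ΔP = 20.25 − 19 = +1.25.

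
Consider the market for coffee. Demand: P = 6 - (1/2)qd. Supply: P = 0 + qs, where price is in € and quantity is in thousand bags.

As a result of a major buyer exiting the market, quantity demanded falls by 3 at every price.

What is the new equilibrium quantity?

3

Solve the original market: 12 - 2P = P, hence P = 4 and q = 4.
The new curves are qd = 9 - 2P (demand) and qs = P (supply).
Equate the new curves: 9 - 2P = P, giving 9 = 3P, P = 3, q = 3.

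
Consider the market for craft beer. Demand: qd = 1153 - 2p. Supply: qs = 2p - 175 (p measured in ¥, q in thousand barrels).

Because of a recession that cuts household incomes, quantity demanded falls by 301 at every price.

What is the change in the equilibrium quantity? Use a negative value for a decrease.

-150.5

Solve the original market: 1153 - 2p = 2p - 175, hence p = 332 and q = 489.
After the shift, demand is qd = 852 - 2p and supply is qs = 2p - 175.
Clearing the new market: 852 - 2p = 2p - 175, so p = 256.75 and q = 338.5.
Δq = 338.5 − 489 = -150.5.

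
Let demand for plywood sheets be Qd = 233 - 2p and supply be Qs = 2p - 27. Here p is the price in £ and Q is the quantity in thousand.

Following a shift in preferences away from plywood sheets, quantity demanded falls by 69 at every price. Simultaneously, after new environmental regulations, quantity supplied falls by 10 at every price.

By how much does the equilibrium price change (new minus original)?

Initially, 233 - 2p = 2p - 27, so 260 = 4p and p = 65, Q = 103.
The new curves are Qd = 164 - 2p (demand) and Qs = 2p - 37 (supply).
Clearing the new market: 164 - 2p = 2p - 37, so p = 50.25 and Q = 63.5.
Δp = 50.25 − 65 = -14.75.

-14.75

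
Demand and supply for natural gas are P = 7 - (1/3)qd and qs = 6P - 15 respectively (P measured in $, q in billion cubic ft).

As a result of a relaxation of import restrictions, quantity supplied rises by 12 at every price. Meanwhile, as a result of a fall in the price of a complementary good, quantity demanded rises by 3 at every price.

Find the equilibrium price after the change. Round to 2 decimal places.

Initially, 21 - 3P = 6P - 15, so 36 = 9P and P = 4, q = 9.
The new curves are qd = 24 - 3P (demand) and qs = 6P - 3 (supply).
Setting them equal: 24 - 3P = 6P - 3 → 27 = 9P, so P = 3 and q = 15.

3.00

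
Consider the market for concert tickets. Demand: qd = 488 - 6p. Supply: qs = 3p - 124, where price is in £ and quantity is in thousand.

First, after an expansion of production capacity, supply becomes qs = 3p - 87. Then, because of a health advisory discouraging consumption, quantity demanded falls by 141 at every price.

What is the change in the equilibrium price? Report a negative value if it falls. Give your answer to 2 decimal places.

-19.78

Before the shock: 488 - 6p = 3p - 124 ⇒ 612 = 9p ⇒ p = 68, q = 80.
The shock moves the curves to qd = 347 - 6p and qs = 3p - 87.
Setting them equal: 347 - 6p = 3p - 87 → 434 = 9p, so p = 434/9 ≈ 48.2222 and q = 173/3 ≈ 57.6667.
Δp = 48.2222 − 68 = -19.78.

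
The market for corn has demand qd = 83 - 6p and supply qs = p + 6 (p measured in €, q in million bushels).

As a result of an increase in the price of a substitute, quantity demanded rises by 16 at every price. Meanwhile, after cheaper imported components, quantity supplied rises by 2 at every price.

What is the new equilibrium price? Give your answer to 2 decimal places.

13.00

Before the shock: 83 - 6p = p + 6 ⇒ 77 = 7p ⇒ p = 11, q = 17.
With the change applied: demand qd = 99 - 6p, supply qs = p + 8.
Setting them equal: 99 - 6p = p + 8 → 91 = 7p, so p = 13 and q = 21.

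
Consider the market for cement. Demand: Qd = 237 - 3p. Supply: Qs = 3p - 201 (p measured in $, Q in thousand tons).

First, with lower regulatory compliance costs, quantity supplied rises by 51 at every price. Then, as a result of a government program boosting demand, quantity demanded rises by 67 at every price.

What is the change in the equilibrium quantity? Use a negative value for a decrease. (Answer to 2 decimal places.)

+59.00

Initially, 237 - 3p = 3p - 201, so 438 = 6p and p = 73, Q = 18.
After the shift, demand is Qd = 304 - 3p and supply is Qs = 3p - 150.
Equate the new curves: 304 - 3p = 3p - 150, giving 454 = 6p, p = 227/3 ≈ 75.6667, Q = 77.
ΔQ = 77 − 18 = +59.00.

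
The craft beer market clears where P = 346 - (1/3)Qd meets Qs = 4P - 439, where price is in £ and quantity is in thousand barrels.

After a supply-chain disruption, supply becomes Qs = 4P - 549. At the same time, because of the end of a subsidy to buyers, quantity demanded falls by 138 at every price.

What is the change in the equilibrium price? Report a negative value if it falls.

Solve the original market: 1038 - 3P = 4P - 439, hence P = 211 and Q = 405.
The shock moves the curves to Qd = 900 - 3P and Qs = 4P - 549.
New equilibrium: 900 - 3P = 4P - 549 ⇒ 1449 = 7P ⇒ P = 207, Q = 279.
ΔP = 207 − 211 = -4.

-4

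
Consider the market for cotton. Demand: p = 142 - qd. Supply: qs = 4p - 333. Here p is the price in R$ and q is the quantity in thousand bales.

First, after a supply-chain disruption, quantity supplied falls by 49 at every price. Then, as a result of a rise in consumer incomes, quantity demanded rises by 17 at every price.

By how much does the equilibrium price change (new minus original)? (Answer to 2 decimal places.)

+13.20

Original equilibrium: 142 - p = 4p - 333 gives 475 = 5p, so p = 95 and q = 47.
The new curves are qd = 159 - p (demand) and qs = 4p - 382 (supply).
New equilibrium: 159 - p = 4p - 382 ⇒ 541 = 5p ⇒ p = 108.2, q = 50.8.
Δp = 108.2 − 95 = +13.20.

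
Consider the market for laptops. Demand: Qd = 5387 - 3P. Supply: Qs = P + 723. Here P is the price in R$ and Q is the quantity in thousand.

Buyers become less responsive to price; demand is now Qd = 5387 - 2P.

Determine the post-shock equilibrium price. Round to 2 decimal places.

1554.67

Initially, 5387 - 3P = P + 723, so 4664 = 4P and P = 1166, Q = 1889.
With the change applied: demand Qd = 5387 - 2P, supply Qs = P + 723.
Equate the new curves: 5387 - 2P = P + 723, giving 4664 = 3P, P = 4664/3 ≈ 1554.6667, Q = 6833/3 ≈ 2277.6667.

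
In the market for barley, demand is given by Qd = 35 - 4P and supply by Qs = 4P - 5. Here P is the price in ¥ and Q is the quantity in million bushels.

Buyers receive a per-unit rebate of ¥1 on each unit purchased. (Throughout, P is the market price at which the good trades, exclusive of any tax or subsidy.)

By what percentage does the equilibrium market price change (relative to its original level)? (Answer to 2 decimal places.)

Before the shock: 35 - 4P = 4P - 5 ⇒ 40 = 8P ⇒ P = 5, Q = 15.
Since buyers' out-of-pocket price is the market price minus the rebate, the effective demand curve becomes Qd = 39 - 4P.
New equilibrium: 39 - 4P = 4P - 5 ⇒ 44 = 8P ⇒ P = 5.5, Q = 17.
%ΔP = (5.5 − 5) / 5 × 100 = +10.00%.

+10.00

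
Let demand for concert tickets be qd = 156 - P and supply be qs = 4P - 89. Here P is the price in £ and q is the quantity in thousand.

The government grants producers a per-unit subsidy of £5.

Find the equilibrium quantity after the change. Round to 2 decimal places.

111.00

Before the shock: 156 - P = 4P - 89 ⇒ 245 = 5P ⇒ P = 49, q = 107.
Since sellers receive the price plus the subsidy, the effective supply curve becomes qs = 4P - 69.
New equilibrium: 156 - P = 4P - 69 ⇒ 225 = 5P ⇒ P = 45, q = 111.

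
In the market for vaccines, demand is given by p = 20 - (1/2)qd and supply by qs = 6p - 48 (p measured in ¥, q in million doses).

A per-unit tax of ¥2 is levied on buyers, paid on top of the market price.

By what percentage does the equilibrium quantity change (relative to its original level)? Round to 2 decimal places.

Initially, 40 - 2p = 6p - 48, so 88 = 8p and p = 11, q = 18.
Since buyers pay the price plus the tax, the effective demand curve becomes qd = 36 - 2p.
Clearing the new market: 36 - 2p = 6p - 48, so p = 10.5 and q = 15.
%Δq = (15 − 18) / 18 × 100 = -16.67%.

-16.67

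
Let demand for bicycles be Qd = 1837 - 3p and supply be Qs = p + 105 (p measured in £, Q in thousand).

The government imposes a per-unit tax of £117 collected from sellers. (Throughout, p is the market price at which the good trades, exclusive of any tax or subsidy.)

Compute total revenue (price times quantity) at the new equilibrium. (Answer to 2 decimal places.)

Original equilibrium: 1837 - 3p = p + 105 gives 1732 = 4p, so p = 433 and Q = 538.
Since sellers keep the price net of the tax, the effective supply curve becomes Qs = p - 12.
Setting them equal: 1837 - 3p = p - 12 → 1849 = 4p, so p = 462.25 and Q = 450.25.
New expenditure = 462.25 × 450.25 = 208128.06.

208128.06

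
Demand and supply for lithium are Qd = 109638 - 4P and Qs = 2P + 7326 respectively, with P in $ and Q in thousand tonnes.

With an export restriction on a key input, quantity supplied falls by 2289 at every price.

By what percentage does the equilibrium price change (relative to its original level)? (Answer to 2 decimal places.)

+2.24

Solve the original market: 109638 - 4P = 2P + 7326, hence P = 17052 and Q = 41430.
After the shift, demand is Qd = 109638 - 4P and supply is Qs = 2P + 5037.
Setting them equal: 109638 - 4P = 2P + 5037 → 104601 = 6P, so P = 17433.5 and Q = 39904.
%ΔP = (17433.5 − 17052) / 17052 × 100 = +2.24%.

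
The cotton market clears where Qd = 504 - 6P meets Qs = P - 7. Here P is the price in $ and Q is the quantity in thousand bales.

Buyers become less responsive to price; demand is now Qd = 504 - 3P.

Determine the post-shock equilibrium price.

127.75

Solve the original market: 504 - 6P = P - 7, hence P = 73 and Q = 66.
After the shift, demand is Qd = 504 - 3P and supply is Qs = P - 7.
Equate the new curves: 504 - 3P = P - 7, giving 511 = 4P, P = 127.75, Q = 120.75.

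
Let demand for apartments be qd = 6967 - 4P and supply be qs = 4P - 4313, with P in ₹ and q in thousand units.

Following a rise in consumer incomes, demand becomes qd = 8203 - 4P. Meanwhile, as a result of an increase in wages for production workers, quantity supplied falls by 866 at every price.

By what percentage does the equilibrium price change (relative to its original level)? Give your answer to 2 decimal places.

Solve the original market: 6967 - 4P = 4P - 4313, hence P = 1410 and q = 1327.
With the change applied: demand qd = 8203 - 4P, supply qs = 4P - 5179.
Clearing the new market: 8203 - 4P = 4P - 5179, so P = 1672.75 and q = 1512.
%ΔP = (1672.75 − 1410) / 1410 × 100 = +18.63%.

+18.63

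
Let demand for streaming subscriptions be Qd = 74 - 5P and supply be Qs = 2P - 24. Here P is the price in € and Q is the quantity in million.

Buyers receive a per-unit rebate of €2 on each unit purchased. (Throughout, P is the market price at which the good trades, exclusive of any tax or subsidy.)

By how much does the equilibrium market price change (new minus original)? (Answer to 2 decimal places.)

Before the shock: 74 - 5P = 2P - 24 ⇒ 98 = 7P ⇒ P = 14, Q = 4.
Since buyers' out-of-pocket price is the market price minus the rebate, the effective demand curve becomes Qd = 84 - 5P.
Equate the new curves: 84 - 5P = 2P - 24, giving 108 = 7P, P = 108/7 ≈ 15.4286, Q = 48/7 ≈ 6.8571.
ΔP = 15.4286 − 14 = +1.43.

+1.43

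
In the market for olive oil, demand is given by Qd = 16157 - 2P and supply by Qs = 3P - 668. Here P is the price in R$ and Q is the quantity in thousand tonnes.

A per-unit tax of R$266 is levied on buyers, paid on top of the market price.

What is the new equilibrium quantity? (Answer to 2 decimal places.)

9107.80

Original equilibrium: 16157 - 2P = 3P - 668 gives 16825 = 5P, so P = 3365 and Q = 9427.
Since buyers pay the price plus the tax, the effective demand curve becomes Qd = 15625 - 2P.
Clearing the new market: 15625 - 2P = 3P - 668, so P = 3258.6 and Q = 9107.8.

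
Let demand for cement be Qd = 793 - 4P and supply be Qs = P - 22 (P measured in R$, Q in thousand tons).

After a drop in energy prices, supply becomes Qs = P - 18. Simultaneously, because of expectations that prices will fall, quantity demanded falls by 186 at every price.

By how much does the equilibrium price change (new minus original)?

-38

Before the shock: 793 - 4P = P - 22 ⇒ 815 = 5P ⇒ P = 163, Q = 141.
After the shift, demand is Qd = 607 - 4P and supply is Qs = P - 18.
New equilibrium: 607 - 4P = P - 18 ⇒ 625 = 5P ⇒ P = 125, Q = 107.
ΔP = 125 − 163 = -38.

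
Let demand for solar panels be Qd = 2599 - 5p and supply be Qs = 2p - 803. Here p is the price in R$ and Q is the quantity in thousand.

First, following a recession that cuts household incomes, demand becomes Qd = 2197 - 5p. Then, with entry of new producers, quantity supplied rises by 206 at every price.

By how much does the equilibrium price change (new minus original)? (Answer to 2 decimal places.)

-86.86

Before the shock: 2599 - 5p = 2p - 803 ⇒ 3402 = 7p ⇒ p = 486, Q = 169.
With the change applied: demand Qd = 2197 - 5p, supply Qs = 2p - 597.
Equate the new curves: 2197 - 5p = 2p - 597, giving 2794 = 7p, p = 2794/7 ≈ 399.1429, Q = 1409/7 ≈ 201.2857.
Δp = 399.1429 − 486 = -86.86.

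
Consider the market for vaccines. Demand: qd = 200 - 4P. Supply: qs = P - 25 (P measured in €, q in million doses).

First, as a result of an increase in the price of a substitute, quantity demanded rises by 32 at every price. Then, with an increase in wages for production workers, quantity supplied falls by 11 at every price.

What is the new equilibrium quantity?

Initially, 200 - 4P = P - 25, so 225 = 5P and P = 45, q = 20.
After the shift, demand is qd = 232 - 4P and supply is qs = P - 36.
Setting them equal: 232 - 4P = P - 36 → 268 = 5P, so P = 53.6 and q = 17.6.

17.6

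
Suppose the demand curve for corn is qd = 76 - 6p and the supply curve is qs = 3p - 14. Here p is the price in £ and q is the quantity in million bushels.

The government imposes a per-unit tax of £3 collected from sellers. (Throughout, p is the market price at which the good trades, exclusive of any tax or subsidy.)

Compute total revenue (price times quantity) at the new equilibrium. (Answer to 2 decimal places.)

110.00

Original equilibrium: 76 - 6p = 3p - 14 gives 90 = 9p, so p = 10 and q = 16.
Since sellers keep the price net of the tax, the effective supply curve becomes qs = 3p - 23.
New equilibrium: 76 - 6p = 3p - 23 ⇒ 99 = 9p ⇒ p = 11, q = 10.
New expenditure = 11 × 10 = 110.00.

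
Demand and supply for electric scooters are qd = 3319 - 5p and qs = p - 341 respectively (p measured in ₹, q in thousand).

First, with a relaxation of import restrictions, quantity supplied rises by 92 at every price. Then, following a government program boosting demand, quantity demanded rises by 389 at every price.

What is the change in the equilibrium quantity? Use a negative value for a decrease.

+141.5

Initially, 3319 - 5p = p - 341, so 3660 = 6p and p = 610, q = 269.
After the shift, demand is qd = 3708 - 5p and supply is qs = p - 249.
Clearing the new market: 3708 - 5p = p - 249, so p = 659.5 and q = 410.5.
Δq = 410.5 − 269 = +141.5.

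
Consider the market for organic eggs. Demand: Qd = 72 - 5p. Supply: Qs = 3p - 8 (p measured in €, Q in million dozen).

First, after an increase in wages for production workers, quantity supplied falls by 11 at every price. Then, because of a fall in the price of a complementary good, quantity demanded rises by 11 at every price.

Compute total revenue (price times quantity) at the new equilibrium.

245.4375

Initially, 72 - 5p = 3p - 8, so 80 = 8p and p = 10, Q = 22.
With the change applied: demand Qd = 83 - 5p, supply Qs = 3p - 19.
Clearing the new market: 83 - 5p = 3p - 19, so p = 12.75 and Q = 19.25.
New expenditure = 12.75 × 19.25 = 245.4375.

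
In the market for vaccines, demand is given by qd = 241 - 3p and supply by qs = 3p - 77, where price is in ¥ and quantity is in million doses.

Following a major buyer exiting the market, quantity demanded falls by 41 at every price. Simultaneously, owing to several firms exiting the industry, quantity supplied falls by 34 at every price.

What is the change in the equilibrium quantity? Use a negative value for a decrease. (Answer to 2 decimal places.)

Before the shock: 241 - 3p = 3p - 77 ⇒ 318 = 6p ⇒ p = 53, q = 82.
After the shift, demand is qd = 200 - 3p and supply is qs = 3p - 111.
Equate the new curves: 200 - 3p = 3p - 111, giving 311 = 6p, p = 311/6 ≈ 51.8333, q = 44.5.
Δq = 44.5 − 82 = -37.50.

-37.50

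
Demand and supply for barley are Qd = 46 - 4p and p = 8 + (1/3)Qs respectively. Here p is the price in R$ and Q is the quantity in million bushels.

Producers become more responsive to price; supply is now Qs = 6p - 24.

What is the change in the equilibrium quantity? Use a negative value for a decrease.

Solve the original market: 46 - 4p = 3p - 24, hence p = 10 and Q = 6.
After the shift, demand is Qd = 46 - 4p and supply is Qs = 6p - 24.
Equate the new curves: 46 - 4p = 6p - 24, giving 70 = 10p, p = 7, Q = 18.
ΔQ = 18 − 6 = +12.

+12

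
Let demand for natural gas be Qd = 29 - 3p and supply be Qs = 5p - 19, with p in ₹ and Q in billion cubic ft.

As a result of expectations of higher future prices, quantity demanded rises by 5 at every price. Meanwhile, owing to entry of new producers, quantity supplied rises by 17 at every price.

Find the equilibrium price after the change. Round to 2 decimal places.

4.50

Initially, 29 - 3p = 5p - 19, so 48 = 8p and p = 6, Q = 11.
With the change applied: demand Qd = 34 - 3p, supply Qs = 5p - 2.
Setting them equal: 34 - 3p = 5p - 2 → 36 = 8p, so p = 4.5 and Q = 20.5.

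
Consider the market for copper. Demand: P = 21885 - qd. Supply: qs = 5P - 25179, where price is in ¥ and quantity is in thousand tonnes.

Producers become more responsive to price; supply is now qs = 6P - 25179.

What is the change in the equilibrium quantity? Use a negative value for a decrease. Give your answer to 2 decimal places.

+1120.57

Original equilibrium: 21885 - P = 5P - 25179 gives 47064 = 6P, so P = 7844 and q = 14041.
With the change applied: demand qd = 21885 - P, supply qs = 6P - 25179.
Equate the new curves: 21885 - P = 6P - 25179, giving 47064 = 7P, P = 47064/7 ≈ 6723.4286, q = 106131/7 ≈ 15161.5714.
Δq = 15161.5714 − 14041 = +1120.57.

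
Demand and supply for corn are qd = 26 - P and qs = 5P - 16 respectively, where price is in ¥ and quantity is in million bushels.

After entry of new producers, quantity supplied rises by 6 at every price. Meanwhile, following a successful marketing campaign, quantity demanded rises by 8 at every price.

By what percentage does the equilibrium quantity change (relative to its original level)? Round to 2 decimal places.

+40.35

Initially, 26 - P = 5P - 16, so 42 = 6P and P = 7, q = 19.
With the change applied: demand qd = 34 - P, supply qs = 5P - 10.
New equilibrium: 34 - P = 5P - 10 ⇒ 44 = 6P ⇒ P = 22/3 ≈ 7.3333, q = 80/3 ≈ 26.6667.
%Δq = (26.6667 − 19) / 19 × 100 = +40.35%.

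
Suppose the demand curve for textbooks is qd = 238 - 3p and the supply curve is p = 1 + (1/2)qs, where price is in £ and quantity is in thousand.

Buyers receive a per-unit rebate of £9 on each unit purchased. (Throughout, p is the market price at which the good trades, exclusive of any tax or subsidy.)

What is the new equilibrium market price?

Solve the original market: 238 - 3p = 2p - 2, hence p = 48 and q = 94.
Since buyers' out-of-pocket price is the market price minus the rebate, the effective demand curve becomes qd = 265 - 3p.
Equate the new curves: 265 - 3p = 2p - 2, giving 267 = 5p, p = 53.4, q = 104.8.

53.4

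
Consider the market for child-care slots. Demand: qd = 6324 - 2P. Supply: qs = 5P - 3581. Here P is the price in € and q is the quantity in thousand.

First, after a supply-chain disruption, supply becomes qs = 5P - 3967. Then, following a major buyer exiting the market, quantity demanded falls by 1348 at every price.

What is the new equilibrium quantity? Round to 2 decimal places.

Initially, 6324 - 2P = 5P - 3581, so 9905 = 7P and P = 1415, q = 3494.
The new curves are qd = 4976 - 2P (demand) and qs = 5P - 3967 (supply).
Setting them equal: 4976 - 2P = 5P - 3967 → 8943 = 7P, so P = 8943/7 ≈ 1277.5714 and q = 16946/7 ≈ 2420.8571.

2420.86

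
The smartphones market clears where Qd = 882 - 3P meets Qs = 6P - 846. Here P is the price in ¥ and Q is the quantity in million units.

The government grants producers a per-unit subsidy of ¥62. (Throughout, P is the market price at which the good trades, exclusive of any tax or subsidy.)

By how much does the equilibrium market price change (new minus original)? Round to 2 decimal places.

Initially, 882 - 3P = 6P - 846, so 1728 = 9P and P = 192, Q = 306.
Since sellers receive the price plus the subsidy, the effective supply curve becomes Qs = 6P - 474.
Setting them equal: 882 - 3P = 6P - 474 → 1356 = 9P, so P = 452/3 ≈ 150.6667 and Q = 430.
ΔP = 150.6667 − 192 = -41.33.

-41.33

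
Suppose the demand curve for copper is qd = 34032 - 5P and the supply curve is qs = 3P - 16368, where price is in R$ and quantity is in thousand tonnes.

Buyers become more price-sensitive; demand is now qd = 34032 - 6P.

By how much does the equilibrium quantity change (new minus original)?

-2100

Solve the original market: 34032 - 5P = 3P - 16368, hence P = 6300 and q = 2532.
After the shift, demand is qd = 34032 - 6P and supply is qs = 3P - 16368.
Setting them equal: 34032 - 6P = 3P - 16368 → 50400 = 9P, so P = 5600 and q = 432.
Δq = 432 − 2532 = -2100.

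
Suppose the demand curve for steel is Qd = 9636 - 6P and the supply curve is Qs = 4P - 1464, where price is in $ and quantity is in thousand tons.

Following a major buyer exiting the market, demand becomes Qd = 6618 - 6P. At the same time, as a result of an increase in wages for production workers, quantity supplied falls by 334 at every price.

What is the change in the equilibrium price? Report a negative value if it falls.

Before the shock: 9636 - 6P = 4P - 1464 ⇒ 11100 = 10P ⇒ P = 1110, Q = 2976.
After the shift, demand is Qd = 6618 - 6P and supply is Qs = 4P - 1798.
Clearing the new market: 6618 - 6P = 4P - 1798, so P = 841.6 and Q = 1568.4.
ΔP = 841.6 − 1110 = -268.4.

-268.4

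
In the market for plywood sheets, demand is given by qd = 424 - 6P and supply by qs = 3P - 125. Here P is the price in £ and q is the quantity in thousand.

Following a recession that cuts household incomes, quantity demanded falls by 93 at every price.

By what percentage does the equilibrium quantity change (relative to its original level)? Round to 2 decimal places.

Original equilibrium: 424 - 6P = 3P - 125 gives 549 = 9P, so P = 61 and q = 58.
With the change applied: demand qd = 331 - 6P, supply qs = 3P - 125.
Equate the new curves: 331 - 6P = 3P - 125, giving 456 = 9P, P = 152/3 ≈ 50.6667, q = 27.
%Δq = (27 − 58) / 58 × 100 = -53.45%.

-53.45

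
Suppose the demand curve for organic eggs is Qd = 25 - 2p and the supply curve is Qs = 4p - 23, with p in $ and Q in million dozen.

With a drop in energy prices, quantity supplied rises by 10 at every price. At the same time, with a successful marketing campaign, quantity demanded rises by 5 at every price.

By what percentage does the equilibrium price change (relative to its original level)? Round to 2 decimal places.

Original equilibrium: 25 - 2p = 4p - 23 gives 48 = 6p, so p = 8 and Q = 9.
After the shift, demand is Qd = 30 - 2p and supply is Qs = 4p - 13.
New equilibrium: 30 - 2p = 4p - 13 ⇒ 43 = 6p ⇒ p = 43/6 ≈ 7.1667, Q = 47/3 ≈ 15.6667.
%Δp = (7.1667 − 8) / 8 × 100 = -10.42%.

-10.42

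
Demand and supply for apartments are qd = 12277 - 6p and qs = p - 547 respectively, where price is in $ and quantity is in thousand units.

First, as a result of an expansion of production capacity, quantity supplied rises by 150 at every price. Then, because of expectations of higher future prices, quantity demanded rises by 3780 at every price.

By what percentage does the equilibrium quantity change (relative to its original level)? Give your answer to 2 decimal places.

Solve the original market: 12277 - 6p = p - 547, hence p = 1832 and q = 1285.
With the change applied: demand qd = 16057 - 6p, supply qs = p - 397.
New equilibrium: 16057 - 6p = p - 397 ⇒ 16454 = 7p ⇒ p = 16454/7 ≈ 2350.5714, q = 13675/7 ≈ 1953.5714.
%Δq = (1953.5714 − 1285) / 1285 × 100 = +52.03%.

+52.03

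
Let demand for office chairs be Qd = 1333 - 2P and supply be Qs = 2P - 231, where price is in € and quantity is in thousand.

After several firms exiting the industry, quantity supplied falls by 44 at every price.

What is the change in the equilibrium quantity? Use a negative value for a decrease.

-22

Initially, 1333 - 2P = 2P - 231, so 1564 = 4P and P = 391, Q = 551.
The new curves are Qd = 1333 - 2P (demand) and Qs = 2P - 275 (supply).
Equate the new curves: 1333 - 2P = 2P - 275, giving 1608 = 4P, P = 402, Q = 529.
ΔQ = 529 − 551 = -22.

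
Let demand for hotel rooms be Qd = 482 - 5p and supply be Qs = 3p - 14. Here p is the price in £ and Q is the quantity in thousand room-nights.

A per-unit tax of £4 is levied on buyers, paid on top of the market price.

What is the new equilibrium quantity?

164.5

Before the shock: 482 - 5p = 3p - 14 ⇒ 496 = 8p ⇒ p = 62, Q = 172.
Since buyers pay the price plus the tax, the effective demand curve becomes Qd = 462 - 5p.
New equilibrium: 462 - 5p = 3p - 14 ⇒ 476 = 8p ⇒ p = 59.5, Q = 164.5.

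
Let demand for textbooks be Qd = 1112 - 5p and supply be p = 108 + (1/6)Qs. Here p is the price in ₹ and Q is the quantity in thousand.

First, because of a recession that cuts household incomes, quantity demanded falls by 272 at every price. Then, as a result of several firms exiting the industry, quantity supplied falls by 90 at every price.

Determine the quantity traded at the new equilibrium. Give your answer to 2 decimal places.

122.73

Original equilibrium: 1112 - 5p = 6p - 648 gives 1760 = 11p, so p = 160 and Q = 312.
With the change applied: demand Qd = 840 - 5p, supply Qs = 6p - 738.
Clearing the new market: 840 - 5p = 6p - 738, so p = 1578/11 ≈ 143.4545 and Q = 1350/11 ≈ 122.7273.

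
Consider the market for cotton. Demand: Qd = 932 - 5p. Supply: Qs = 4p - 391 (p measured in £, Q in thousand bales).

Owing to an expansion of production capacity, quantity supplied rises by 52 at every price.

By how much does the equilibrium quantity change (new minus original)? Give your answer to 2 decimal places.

Solve the original market: 932 - 5p = 4p - 391, hence p = 147 and Q = 197.
The shock moves the curves to Qd = 932 - 5p and Qs = 4p - 339.
Equate the new curves: 932 - 5p = 4p - 339, giving 1271 = 9p, p = 1271/9 ≈ 141.2222, Q = 2033/9 ≈ 225.8889.
ΔQ = 225.8889 − 197 = +28.89.

+28.89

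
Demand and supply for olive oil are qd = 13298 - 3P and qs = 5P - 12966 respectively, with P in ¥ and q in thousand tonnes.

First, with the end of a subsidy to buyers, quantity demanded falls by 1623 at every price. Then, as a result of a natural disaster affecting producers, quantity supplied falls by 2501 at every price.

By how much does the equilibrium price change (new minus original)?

Before the shock: 13298 - 3P = 5P - 12966 ⇒ 26264 = 8P ⇒ P = 3283, q = 3449.
The shock moves the curves to qd = 11675 - 3P and qs = 5P - 15467.
Equate the new curves: 11675 - 3P = 5P - 15467, giving 27142 = 8P, P = 3392.75, q = 1496.75.
ΔP = 3392.75 − 3283 = +109.75.

+109.75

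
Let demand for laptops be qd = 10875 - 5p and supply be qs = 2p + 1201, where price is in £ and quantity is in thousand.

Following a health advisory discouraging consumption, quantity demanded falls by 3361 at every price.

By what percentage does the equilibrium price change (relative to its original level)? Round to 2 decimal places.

Solve the original market: 10875 - 5p = 2p + 1201, hence p = 1382 and q = 3965.
With the change applied: demand qd = 7514 - 5p, supply qs = 2p + 1201.
Clearing the new market: 7514 - 5p = 2p + 1201, so p = 6313/7 ≈ 901.8571 and q = 21033/7 ≈ 3004.7143.
%Δp = (901.8571 − 1382) / 1382 × 100 = -34.74%.

-34.74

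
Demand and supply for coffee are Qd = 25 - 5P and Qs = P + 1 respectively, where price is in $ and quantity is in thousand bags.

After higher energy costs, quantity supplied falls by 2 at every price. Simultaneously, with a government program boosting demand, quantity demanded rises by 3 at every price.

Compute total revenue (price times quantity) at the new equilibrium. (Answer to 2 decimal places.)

Before the shock: 25 - 5P = P + 1 ⇒ 24 = 6P ⇒ P = 4, Q = 5.
After the shift, demand is Qd = 28 - 5P and supply is Qs = P - 1.
Equate the new curves: 28 - 5P = P - 1, giving 29 = 6P, P = 29/6 ≈ 4.8333, Q = 23/6 ≈ 3.8333.
New expenditure = 4.8333 × 3.8333 = 18.53.

18.53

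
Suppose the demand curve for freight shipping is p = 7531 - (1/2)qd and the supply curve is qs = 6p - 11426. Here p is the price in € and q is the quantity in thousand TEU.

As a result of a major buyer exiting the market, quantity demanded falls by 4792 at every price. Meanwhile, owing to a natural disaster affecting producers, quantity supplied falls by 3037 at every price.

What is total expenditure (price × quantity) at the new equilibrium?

12634698.46875

Solve the original market: 15062 - 2p = 6p - 11426, hence p = 3311 and q = 8440.
After the shift, demand is qd = 10270 - 2p and supply is qs = 6p - 14463.
Setting them equal: 10270 - 2p = 6p - 14463 → 24733 = 8p, so p = 3091.625 and q = 4086.75.
New expenditure = 3091.625 × 4086.75 = 12634698.46875.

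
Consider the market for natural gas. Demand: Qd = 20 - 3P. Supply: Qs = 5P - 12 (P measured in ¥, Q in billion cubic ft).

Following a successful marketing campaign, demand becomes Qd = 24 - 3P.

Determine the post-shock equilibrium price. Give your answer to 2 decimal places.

4.50

Initially, 20 - 3P = 5P - 12, so 32 = 8P and P = 4, Q = 8.
With the change applied: demand Qd = 24 - 3P, supply Qs = 5P - 12.
Equate the new curves: 24 - 3P = 5P - 12, giving 36 = 8P, P = 4.5, Q = 10.5.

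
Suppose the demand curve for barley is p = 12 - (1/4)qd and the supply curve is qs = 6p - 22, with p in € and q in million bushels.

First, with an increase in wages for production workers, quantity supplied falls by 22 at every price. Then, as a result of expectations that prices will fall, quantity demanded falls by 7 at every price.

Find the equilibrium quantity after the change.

7

Initially, 48 - 4p = 6p - 22, so 70 = 10p and p = 7, q = 20.
With the change applied: demand qd = 41 - 4p, supply qs = 6p - 44.
New equilibrium: 41 - 4p = 6p - 44 ⇒ 85 = 10p ⇒ p = 8.5, q = 7.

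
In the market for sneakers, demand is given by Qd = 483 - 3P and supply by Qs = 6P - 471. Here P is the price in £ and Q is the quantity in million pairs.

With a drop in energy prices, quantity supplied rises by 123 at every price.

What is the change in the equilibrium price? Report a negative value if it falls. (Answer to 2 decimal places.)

Before the shock: 483 - 3P = 6P - 471 ⇒ 954 = 9P ⇒ P = 106, Q = 165.
With the change applied: demand Qd = 483 - 3P, supply Qs = 6P - 348.
New equilibrium: 483 - 3P = 6P - 348 ⇒ 831 = 9P ⇒ P = 277/3 ≈ 92.3333, Q = 206.
ΔP = 92.3333 − 106 = -13.67.

-13.67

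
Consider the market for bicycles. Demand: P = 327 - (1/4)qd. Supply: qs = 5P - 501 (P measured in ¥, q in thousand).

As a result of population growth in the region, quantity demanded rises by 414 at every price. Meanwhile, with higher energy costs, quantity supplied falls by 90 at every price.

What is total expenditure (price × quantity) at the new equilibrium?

178358

Before the shock: 1308 - 4P = 5P - 501 ⇒ 1809 = 9P ⇒ P = 201, q = 504.
The new curves are qd = 1722 - 4P (demand) and qs = 5P - 591 (supply).
Equate the new curves: 1722 - 4P = 5P - 591, giving 2313 = 9P, P = 257, q = 694.
New expenditure = 257 × 694 = 178358.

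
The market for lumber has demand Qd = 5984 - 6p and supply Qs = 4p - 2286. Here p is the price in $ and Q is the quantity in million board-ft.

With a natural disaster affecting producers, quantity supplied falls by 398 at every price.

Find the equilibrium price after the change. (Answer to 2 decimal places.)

866.80

Initially, 5984 - 6p = 4p - 2286, so 8270 = 10p and p = 827, Q = 1022.
The shock moves the curves to Qd = 5984 - 6p and Qs = 4p - 2684.
Clearing the new market: 5984 - 6p = 4p - 2684, so p = 866.8 and Q = 783.2.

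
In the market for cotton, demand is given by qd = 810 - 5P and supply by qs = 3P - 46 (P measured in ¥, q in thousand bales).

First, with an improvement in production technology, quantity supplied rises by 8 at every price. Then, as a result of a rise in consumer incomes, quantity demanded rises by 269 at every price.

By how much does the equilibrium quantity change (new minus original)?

+105.875

Before the shock: 810 - 5P = 3P - 46 ⇒ 856 = 8P ⇒ P = 107, q = 275.
The new curves are qd = 1079 - 5P (demand) and qs = 3P - 38 (supply).
Setting them equal: 1079 - 5P = 3P - 38 → 1117 = 8P, so P = 139.625 and q = 380.875.
Δq = 380.875 − 275 = +105.875.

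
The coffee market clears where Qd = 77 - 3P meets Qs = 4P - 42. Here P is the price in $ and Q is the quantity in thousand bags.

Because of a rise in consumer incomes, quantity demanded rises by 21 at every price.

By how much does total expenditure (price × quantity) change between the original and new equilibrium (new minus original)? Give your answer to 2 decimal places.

+318.00

Original equilibrium: 77 - 3P = 4P - 42 gives 119 = 7P, so P = 17 and Q = 26.
After the shift, demand is Qd = 98 - 3P and supply is Qs = 4P - 42.
New equilibrium: 98 - 3P = 4P - 42 ⇒ 140 = 7P ⇒ P = 20, Q = 38.
Expenditure moves from 17×26 = 442 to 20×38 = 760; change = +318.00.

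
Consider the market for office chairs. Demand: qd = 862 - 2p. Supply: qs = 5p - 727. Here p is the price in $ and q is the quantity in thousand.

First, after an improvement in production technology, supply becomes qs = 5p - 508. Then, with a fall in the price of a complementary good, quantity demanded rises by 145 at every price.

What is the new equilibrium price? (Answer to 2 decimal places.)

Solve the original market: 862 - 2p = 5p - 727, hence p = 227 and q = 408.
The new curves are qd = 1007 - 2p (demand) and qs = 5p - 508 (supply).
Equate the new curves: 1007 - 2p = 5p - 508, giving 1515 = 7p, p = 1515/7 ≈ 216.4286, q = 4019/7 ≈ 574.1429.

216.43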